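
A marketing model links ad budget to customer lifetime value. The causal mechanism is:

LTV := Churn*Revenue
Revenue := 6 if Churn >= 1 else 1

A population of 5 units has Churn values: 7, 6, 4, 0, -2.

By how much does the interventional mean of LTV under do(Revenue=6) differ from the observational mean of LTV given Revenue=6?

-16

Every unit gets Revenue=6 under the intervention. LTV values become 42, 36, 24, 0, -12; E[LTV|do(Revenue=6)] = 18.
Conditioning on Revenue=6 selects the 3 unit(s) with Churn ∈ {7, 6, 4}. Their LTV values: 42, 36, 24. Mean = 34.
Difference = 18 − 34 = -16.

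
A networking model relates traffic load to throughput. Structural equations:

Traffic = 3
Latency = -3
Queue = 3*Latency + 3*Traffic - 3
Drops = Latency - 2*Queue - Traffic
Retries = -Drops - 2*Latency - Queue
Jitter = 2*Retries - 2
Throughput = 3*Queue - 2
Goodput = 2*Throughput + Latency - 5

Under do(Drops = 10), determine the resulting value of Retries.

Intervening sets Drops = 10 and removes its equation (Drops = Latency - 2*Queue - Traffic).
Queue = 3*Latency + 3*Traffic - 3  [with Latency=-3, Traffic=3]  = -3
Retries = -Drops - 2*Latency - Queue  [with Drops=10, Latency=-3, Queue=-3]  = -1

-1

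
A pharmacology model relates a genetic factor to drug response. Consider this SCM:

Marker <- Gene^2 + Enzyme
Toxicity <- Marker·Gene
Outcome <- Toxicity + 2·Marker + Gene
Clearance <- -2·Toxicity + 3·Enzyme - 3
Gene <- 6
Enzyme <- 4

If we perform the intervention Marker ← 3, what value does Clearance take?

do(Marker=3) replaces the equation Marker <- Gene^2 + Enzyme with the constant Marker = 3.
Toxicity = Marker·Gene  [with Marker=3, Gene=6]  = 18
Clearance = -2·Toxicity + 3·Enzyme - 3  [with Toxicity=18, Enzyme=4]  = -27

-27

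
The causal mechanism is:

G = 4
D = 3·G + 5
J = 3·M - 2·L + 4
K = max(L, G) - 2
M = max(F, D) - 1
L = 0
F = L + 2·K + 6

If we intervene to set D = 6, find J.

31

The intervention breaks the incoming arrows to D: D = 3·G + 5 no longer applies, and D = 6.
K = max(L, G) - 2  [with L=0, G=4]  = 2
F = L + 2·K + 6  [with L=0, K=2]  = 10
M = max(F, D) - 1  [with F=10, D=6]  = 9
J = 3·M - 2·L + 4  [with M=9, L=0]  = 31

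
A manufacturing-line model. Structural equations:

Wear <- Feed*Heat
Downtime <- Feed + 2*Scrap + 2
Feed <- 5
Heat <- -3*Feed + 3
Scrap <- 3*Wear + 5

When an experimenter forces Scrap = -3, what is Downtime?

Intervening sets Scrap = -3 and removes its equation (Scrap <- 3*Wear + 5).
Downtime = Feed + 2*Scrap + 2  [with Feed=5, Scrap=-3]  = 1

1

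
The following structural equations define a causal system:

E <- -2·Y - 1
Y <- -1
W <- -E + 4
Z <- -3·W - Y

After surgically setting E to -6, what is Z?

-29

Under do(E=-6), the mechanism E <- -2·Y - 1 is discarded; E is fixed at -6.
W = -E + 4  [with E=-6]  = 10
Z = -3·W - Y  [with W=10, Y=-1]  = -29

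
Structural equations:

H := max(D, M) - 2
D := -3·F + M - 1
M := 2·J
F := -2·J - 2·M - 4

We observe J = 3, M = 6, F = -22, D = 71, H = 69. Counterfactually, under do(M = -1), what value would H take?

do(M=-1) replaces the equation M := 2·J with the constant M = -1.
F = -2·J - 2·M - 4  [with J=3, M=-1]  = -8
D = -3·F + M - 1  [with F=-8, M=-1]  = 22
H = max(D, M) - 2  [with D=22, M=-1]  = 20

20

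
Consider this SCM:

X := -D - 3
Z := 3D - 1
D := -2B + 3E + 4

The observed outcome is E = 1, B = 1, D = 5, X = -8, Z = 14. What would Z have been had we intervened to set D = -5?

-16

do(D=-5) replaces the equation D := -2B + 3E + 4 with the constant D = -5.
Z = 3D - 1  [with D=-5]  = -16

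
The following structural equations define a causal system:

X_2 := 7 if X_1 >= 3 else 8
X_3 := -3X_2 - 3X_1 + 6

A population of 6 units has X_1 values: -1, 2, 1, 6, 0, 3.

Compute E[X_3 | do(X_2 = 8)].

-23.5

The intervention sets X_2=8 in all 6 units regardless of X_1. Recomputing X_3 per unit gives -15, -24, -21, -36, -18, -27; average -23.5.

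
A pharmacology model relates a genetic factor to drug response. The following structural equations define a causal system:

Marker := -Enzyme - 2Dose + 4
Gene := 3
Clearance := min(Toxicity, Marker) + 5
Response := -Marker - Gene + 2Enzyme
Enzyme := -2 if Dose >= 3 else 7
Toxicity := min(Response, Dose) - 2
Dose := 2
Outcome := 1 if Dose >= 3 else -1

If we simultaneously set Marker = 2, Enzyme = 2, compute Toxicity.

The joint intervention fixes Marker = 2, Enzyme = 2, removing each variable's own equation.
Response = -Marker - Gene + 2Enzyme  [with Marker=2, Gene=3, Enzyme=2]  = -1
Toxicity = min(Response, Dose) - 2  [with Response=-1, Dose=2]  = -3

-3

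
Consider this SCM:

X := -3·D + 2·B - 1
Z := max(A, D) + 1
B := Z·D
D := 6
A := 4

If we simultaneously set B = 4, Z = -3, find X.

The joint intervention fixes B = 4, Z = -3, removing each variable's own equation.
X = -3·D + 2·B - 1  [with D=6, B=4]  = -11

-11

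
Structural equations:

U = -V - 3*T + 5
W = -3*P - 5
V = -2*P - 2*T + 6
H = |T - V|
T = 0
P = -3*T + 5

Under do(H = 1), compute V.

-4

do(H=1) replaces the equation H = |T - V| with the constant H = 1.
V is not downstream of the intervention, so its value is determined by the original equations.
P = -3*T + 5  [with T=0]  = 5
V = -2*P - 2*T + 6  [with P=5, T=0]  = -4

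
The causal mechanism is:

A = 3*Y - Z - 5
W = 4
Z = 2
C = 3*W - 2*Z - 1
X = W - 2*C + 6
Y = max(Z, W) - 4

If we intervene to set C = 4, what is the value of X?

do(C=4) replaces the equation C = 3*W - 2*Z - 1 with the constant C = 4.
X = W - 2*C + 6  [with W=4, C=4]  = 2

2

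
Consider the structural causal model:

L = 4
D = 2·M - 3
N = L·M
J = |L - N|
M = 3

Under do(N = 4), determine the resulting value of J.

do(N=4) replaces the equation N = L·M with the constant N = 4.
J = |L - N|  [with L=4, N=4]  = 0

0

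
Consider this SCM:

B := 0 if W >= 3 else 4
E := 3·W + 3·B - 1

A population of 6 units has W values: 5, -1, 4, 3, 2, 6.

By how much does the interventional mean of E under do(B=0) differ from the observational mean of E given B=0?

-4

do(B=0) breaks B's dependence on W. With B=0 fixed, E across the units is 14, -4, 11, 8, 5, 17, mean 8.5.
E[E|B=0] averages over only the 4 units with B=0 (W = 5, 4, 3, 6): E = 14, 11, 8, 17, mean 12.5.
Difference = 8.5 − 12.5 = -4.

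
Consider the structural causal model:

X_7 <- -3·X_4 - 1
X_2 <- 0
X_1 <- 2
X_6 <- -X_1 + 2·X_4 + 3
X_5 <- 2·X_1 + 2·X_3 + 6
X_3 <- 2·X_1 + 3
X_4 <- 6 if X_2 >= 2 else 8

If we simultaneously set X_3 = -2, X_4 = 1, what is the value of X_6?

3

Setting X_3 = -2, X_4 = 1 by intervention discards those variables' equations.
X_6 = -X_1 + 2·X_4 + 3  [with X_1=2, X_4=1]  = 3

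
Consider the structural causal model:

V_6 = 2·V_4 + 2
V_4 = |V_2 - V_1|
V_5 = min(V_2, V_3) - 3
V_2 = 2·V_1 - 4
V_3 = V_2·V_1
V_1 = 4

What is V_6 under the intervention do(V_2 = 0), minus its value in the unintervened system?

Under do(V_2=0), the mechanism V_2 = 2·V_1 - 4 is discarded; V_2 is fixed at 0.
V_4 = |V_2 - V_1|  [with V_2=0, V_1=4]  = 4
V_6 = 2·V_4 + 2  [with V_4=4]  = 10
Without intervention: V_2 = 2·V_1 - 4  [with V_1=4]  = 4; V_4 = |V_2 - V_1|  [with V_2=4, V_1=4]  = 0; V_6 = 2·V_4 + 2  [with V_4=0]  = 2.
Change = 10 − 2 = 8.

8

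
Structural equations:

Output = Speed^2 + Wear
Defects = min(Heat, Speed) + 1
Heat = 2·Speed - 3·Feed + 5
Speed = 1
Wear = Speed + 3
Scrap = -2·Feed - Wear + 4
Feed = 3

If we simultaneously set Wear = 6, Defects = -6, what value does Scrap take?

-8

The joint intervention fixes Wear = 6, Defects = -6, removing each variable's own equation.
Scrap = -2·Feed - Wear + 4  [with Feed=3, Wear=6]  = -8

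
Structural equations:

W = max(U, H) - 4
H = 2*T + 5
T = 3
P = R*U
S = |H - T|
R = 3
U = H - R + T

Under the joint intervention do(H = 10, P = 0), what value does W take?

6

Setting H = 10, P = 0 by intervention discards those variables' equations.
U = H - R + T  [with H=10, R=3, T=3]  = 10
W = max(U, H) - 4  [with U=10, H=10]  = 6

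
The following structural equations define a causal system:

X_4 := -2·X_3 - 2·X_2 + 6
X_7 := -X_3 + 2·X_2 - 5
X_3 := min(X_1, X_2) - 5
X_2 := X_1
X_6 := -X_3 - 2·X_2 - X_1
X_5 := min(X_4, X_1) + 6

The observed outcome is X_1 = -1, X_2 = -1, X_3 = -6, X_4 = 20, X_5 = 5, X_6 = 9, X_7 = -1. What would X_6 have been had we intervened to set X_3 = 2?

The intervention breaks the incoming arrows to X_3: X_3 := min(X_1, X_2) - 5 no longer applies, and X_3 = 2.
X_2 = X_1  [with X_1=-1]  = -1
X_6 = -X_3 - 2·X_2 - X_1  [with X_3=2, X_2=-1, X_1=-1]  = 1

1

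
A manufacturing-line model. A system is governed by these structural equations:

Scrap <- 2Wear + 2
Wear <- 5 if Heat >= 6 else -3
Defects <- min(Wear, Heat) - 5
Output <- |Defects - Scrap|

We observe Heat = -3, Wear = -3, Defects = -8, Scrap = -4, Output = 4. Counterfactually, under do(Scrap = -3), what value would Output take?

Intervening sets Scrap = -3 and removes its equation (Scrap <- 2Wear + 2).
Wear = 5 if Heat >= 6 else -3  [with Heat=-3]  = -3
Defects = min(Wear, Heat) - 5  [with Wear=-3, Heat=-3]  = -8
Output = |Defects - Scrap|  [with Defects=-8, Scrap=-3]  = 5

5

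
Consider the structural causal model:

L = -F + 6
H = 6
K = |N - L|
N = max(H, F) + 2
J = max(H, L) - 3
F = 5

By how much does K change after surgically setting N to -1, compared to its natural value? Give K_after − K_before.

do(N=-1) replaces the equation N = max(H, F) + 2 with the constant N = -1.
L = -F + 6  [with F=5]  = 1
K = |N - L|  [with N=-1, L=1]  = 2
Without intervention: N = max(H, F) + 2  [with H=6, F=5]  = 8; L = -F + 6  [with F=5]  = 1; K = |N - L|  [with N=8, L=1]  = 7.
Change = 2 − 7 = -5.

-5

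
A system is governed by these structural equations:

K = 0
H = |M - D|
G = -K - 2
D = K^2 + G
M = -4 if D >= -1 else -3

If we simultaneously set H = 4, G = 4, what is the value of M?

Setting H = 4, G = 4 by intervention discards those variables' equations.
D = K^2 + G  [with K=0, G=4]  = 4
M = -4 if D >= -1 else -3  [with D=4]  = -4

-4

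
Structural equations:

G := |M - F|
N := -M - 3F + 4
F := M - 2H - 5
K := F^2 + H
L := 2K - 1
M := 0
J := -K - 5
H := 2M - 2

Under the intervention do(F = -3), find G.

The intervention breaks the incoming arrows to F: F := M - 2H - 5 no longer applies, and F = -3.
G = |M - F|  [with M=0, F=-3]  = 3

3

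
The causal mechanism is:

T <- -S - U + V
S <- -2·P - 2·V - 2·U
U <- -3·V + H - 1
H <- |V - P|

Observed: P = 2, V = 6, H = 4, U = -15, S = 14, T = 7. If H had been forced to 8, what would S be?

do(H=8) replaces the equation H <- |V - P| with the constant H = 8.
U = -3·V + H - 1  [with V=6, H=8]  = -11
S = -2·P - 2·V - 2·U  [with P=2, V=6, U=-11]  = 6

6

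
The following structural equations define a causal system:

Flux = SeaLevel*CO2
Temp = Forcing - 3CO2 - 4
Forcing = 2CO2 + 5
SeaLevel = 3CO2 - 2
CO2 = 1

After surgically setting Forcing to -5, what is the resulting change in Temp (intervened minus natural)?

-12

The intervention breaks the incoming arrows to Forcing: Forcing = 2CO2 + 5 no longer applies, and Forcing = -5.
Temp = Forcing - 3CO2 - 4  [with Forcing=-5, CO2=1]  = -12
Without intervention: Forcing = 2CO2 + 5  [with CO2=1]  = 7; Temp = Forcing - 3CO2 - 4  [with Forcing=7, CO2=1]  = 0.
Change = -12 − 0 = -12.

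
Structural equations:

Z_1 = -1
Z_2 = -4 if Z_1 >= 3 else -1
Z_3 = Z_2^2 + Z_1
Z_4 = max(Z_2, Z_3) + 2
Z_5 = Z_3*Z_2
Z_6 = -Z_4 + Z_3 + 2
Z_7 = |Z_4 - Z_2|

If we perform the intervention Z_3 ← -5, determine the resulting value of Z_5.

5

do(Z_3=-5) replaces the equation Z_3 = Z_2^2 + Z_1 with the constant Z_3 = -5.
Z_2 = -4 if Z_1 >= 3 else -1  [with Z_1=-1]  = -1
Z_5 = Z_3*Z_2  [with Z_3=-5, Z_2=-1]  = 5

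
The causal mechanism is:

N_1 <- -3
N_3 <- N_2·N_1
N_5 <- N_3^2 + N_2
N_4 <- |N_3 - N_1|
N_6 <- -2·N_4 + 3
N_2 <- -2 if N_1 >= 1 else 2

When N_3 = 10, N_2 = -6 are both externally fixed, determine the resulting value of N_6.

-23

Setting N_3 = 10, N_2 = -6 by intervention discards those variables' equations.
N_4 = |N_3 - N_1|  [with N_3=10, N_1=-3]  = 13
N_6 = -2·N_4 + 3  [with N_4=13]  = -23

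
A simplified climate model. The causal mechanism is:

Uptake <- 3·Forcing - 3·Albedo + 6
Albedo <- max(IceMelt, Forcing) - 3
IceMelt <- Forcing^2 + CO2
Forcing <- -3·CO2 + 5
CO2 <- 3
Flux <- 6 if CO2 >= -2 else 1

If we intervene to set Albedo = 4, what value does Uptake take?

-18

Under do(Albedo=4), the mechanism Albedo <- max(IceMelt, Forcing) - 3 is discarded; Albedo is fixed at 4.
Forcing = -3·CO2 + 5  [with CO2=3]  = -4
Uptake = 3·Forcing - 3·Albedo + 6  [with Forcing=-4, Albedo=4]  = -18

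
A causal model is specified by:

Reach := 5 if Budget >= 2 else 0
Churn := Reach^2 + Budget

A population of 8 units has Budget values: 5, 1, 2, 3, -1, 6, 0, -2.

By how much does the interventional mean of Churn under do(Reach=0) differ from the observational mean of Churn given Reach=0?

The intervention sets Reach=0 in all 8 units regardless of Budget. Recomputing Churn per unit gives 5, 1, 2, 3, -1, 6, 0, -2; average 1.75.
Conditioning on Reach=0 selects the 4 unit(s) with Budget ∈ {1, -1, 0, -2}. Their Churn values: 1, -1, 0, -2. Mean = -0.5.
Difference = 1.75 − (-0.5) = 2.25.

2.25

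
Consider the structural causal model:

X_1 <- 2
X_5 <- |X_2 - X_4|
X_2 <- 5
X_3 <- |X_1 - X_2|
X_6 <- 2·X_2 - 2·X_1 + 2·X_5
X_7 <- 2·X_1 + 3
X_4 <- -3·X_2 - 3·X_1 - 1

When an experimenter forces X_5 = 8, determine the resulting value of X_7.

7

Under do(X_5=8), the mechanism X_5 <- |X_2 - X_4| is discarded; X_5 is fixed at 8.
Since X_7 is not a descendant of the intervened variable, it is unaffected.
X_7 = 2·X_1 + 3  [with X_1=2]  = 7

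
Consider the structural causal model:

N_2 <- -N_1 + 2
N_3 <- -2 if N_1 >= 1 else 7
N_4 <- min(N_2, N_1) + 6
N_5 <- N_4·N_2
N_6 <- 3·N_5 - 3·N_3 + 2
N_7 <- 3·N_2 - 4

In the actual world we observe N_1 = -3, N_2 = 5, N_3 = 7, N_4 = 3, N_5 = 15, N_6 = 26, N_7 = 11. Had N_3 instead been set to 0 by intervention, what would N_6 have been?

47

The intervention breaks the incoming arrows to N_3: N_3 <- -2 if N_1 >= 1 else 7 no longer applies, and N_3 = 0.
N_2 = -N_1 + 2  [with N_1=-3]  = 5
N_4 = min(N_2, N_1) + 6  [with N_2=5, N_1=-3]  = 3
N_5 = N_4·N_2  [with N_4=3, N_2=5]  = 15
N_6 = 3·N_5 - 3·N_3 + 2  [with N_5=15, N_3=0]  = 47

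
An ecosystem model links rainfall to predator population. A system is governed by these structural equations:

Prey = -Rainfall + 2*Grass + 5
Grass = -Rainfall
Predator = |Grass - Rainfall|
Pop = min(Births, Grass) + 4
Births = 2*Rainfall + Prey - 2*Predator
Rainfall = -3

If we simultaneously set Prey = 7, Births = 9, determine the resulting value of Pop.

Setting Prey = 7, Births = 9 by intervention discards those variables' equations.
Grass = -Rainfall  [with Rainfall=-3]  = 3
Pop = min(Births, Grass) + 4  [with Births=9, Grass=3]  = 7

7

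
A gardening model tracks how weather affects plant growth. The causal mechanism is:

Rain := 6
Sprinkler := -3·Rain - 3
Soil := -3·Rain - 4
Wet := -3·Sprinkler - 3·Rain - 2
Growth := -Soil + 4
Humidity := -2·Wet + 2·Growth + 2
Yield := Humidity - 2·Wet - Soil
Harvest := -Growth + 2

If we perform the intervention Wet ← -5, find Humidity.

64

Under do(Wet=-5), the mechanism Wet := -3·Sprinkler - 3·Rain - 2 is discarded; Wet is fixed at -5.
Soil = -3·Rain - 4  [with Rain=6]  = -22
Growth = -Soil + 4  [with Soil=-22]  = 26
Humidity = -2·Wet + 2·Growth + 2  [with Wet=-5, Growth=26]  = 64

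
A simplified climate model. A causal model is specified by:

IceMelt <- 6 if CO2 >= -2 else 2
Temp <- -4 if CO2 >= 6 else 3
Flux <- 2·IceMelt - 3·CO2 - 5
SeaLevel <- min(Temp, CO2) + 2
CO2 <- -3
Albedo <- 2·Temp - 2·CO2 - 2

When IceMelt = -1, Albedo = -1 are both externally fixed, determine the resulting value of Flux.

Setting IceMelt = -1, Albedo = -1 by intervention discards those variables' equations.
Flux = 2·IceMelt - 3·CO2 - 5  [with IceMelt=-1, CO2=-3]  = 2

2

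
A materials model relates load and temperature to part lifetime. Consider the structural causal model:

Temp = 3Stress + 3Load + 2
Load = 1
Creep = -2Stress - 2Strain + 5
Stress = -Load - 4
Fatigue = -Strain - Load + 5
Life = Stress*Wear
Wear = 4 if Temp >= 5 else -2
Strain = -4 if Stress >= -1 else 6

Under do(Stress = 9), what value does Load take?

1

Under do(Stress=9), the mechanism Stress = -Load - 4 is discarded; Stress is fixed at 9.
Load is not downstream of the intervention, so its value is determined by the original equations.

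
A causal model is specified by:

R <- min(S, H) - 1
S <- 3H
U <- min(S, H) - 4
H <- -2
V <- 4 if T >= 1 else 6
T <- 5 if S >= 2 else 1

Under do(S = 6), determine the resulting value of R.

Under do(S=6), the mechanism S <- 3H is discarded; S is fixed at 6.
R = min(S, H) - 1  [with S=6, H=-2]  = -3

-3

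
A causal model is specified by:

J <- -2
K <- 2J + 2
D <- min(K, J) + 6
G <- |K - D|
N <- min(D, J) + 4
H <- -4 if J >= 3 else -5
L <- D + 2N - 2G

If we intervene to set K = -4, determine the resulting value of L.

Under do(K=-4), the mechanism K <- 2J + 2 is discarded; K is fixed at -4.
D = min(K, J) + 6  [with K=-4, J=-2]  = 2
G = |K - D|  [with K=-4, D=2]  = 6
N = min(D, J) + 4  [with D=2, J=-2]  = 2
L = D + 2N - 2G  [with D=2, N=2, G=6]  = -6

-6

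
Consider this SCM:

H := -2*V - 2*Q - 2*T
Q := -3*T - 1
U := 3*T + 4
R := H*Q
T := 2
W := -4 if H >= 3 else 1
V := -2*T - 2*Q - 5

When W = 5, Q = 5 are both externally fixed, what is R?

Setting W = 5, Q = 5 by intervention discards those variables' equations.
V = -2*T - 2*Q - 5  [with T=2, Q=5]  = -19
H = -2*V - 2*Q - 2*T  [with V=-19, Q=5, T=2]  = 24
R = H*Q  [with H=24, Q=5]  = 120

120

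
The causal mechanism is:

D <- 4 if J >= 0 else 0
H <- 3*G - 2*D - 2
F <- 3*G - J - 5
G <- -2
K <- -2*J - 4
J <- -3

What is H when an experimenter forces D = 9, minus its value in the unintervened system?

-18

The intervention breaks the incoming arrows to D: D <- 4 if J >= 0 else 0 no longer applies, and D = 9.
H = 3*G - 2*D - 2  [with G=-2, D=9]  = -26
Without intervention: D = 4 if J >= 0 else 0  [with J=-3]  = 0; H = 3*G - 2*D - 2  [with G=-2, D=0]  = -8.
Change = -26 − (-8) = -18.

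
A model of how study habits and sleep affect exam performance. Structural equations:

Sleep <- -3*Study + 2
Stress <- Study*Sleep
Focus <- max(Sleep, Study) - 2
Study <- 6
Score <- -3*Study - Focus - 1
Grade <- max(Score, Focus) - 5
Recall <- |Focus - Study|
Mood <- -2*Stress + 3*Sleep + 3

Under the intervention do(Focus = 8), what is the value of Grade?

do(Focus=8) replaces the equation Focus <- max(Sleep, Study) - 2 with the constant Focus = 8.
Score = -3*Study - Focus - 1  [with Study=6, Focus=8]  = -27
Grade = max(Score, Focus) - 5  [with Score=-27, Focus=8]  = 3

3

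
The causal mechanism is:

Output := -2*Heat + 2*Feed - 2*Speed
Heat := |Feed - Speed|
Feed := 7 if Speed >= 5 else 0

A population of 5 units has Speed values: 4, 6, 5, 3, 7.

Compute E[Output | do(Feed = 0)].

Every unit gets Feed=0 under the intervention. Output values become -16, -24, -20, -12, -28; E[Output|do(Feed=0)] = -20.

-20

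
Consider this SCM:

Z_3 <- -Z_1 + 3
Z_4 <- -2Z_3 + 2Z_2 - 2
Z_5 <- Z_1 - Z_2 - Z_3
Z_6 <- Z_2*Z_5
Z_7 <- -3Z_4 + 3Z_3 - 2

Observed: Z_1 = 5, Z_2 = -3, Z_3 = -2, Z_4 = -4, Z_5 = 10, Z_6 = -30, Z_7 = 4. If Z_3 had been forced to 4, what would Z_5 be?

do(Z_3=4) replaces the equation Z_3 <- -Z_1 + 3 with the constant Z_3 = 4.
Z_5 = Z_1 - Z_2 - Z_3  [with Z_1=5, Z_2=-3, Z_3=4]  = 4

4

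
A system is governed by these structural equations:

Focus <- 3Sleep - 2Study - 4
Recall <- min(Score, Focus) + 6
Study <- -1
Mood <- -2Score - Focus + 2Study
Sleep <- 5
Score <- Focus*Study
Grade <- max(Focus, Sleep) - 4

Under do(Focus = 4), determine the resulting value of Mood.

do(Focus=4) replaces the equation Focus <- 3Sleep - 2Study - 4 with the constant Focus = 4.
Score = Focus*Study  [with Focus=4, Study=-1]  = -4
Mood = -2Score - Focus + 2Study  [with Score=-4, Focus=4, Study=-1]  = 2

2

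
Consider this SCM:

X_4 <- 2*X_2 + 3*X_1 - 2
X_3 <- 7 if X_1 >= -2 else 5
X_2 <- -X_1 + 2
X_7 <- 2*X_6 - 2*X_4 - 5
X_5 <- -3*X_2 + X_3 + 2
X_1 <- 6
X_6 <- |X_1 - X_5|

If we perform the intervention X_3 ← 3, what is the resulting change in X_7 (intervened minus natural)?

-8

The intervention breaks the incoming arrows to X_3: X_3 <- 7 if X_1 >= -2 else 5 no longer applies, and X_3 = 3.
X_2 = -X_1 + 2  [with X_1=6]  = -4
X_4 = 2*X_2 + 3*X_1 - 2  [with X_2=-4, X_1=6]  = 8
X_5 = -3*X_2 + X_3 + 2  [with X_2=-4, X_3=3]  = 17
X_6 = |X_1 - X_5|  [with X_1=6, X_5=17]  = 11
X_7 = 2*X_6 - 2*X_4 - 5  [with X_6=11, X_4=8]  = 1
Without intervention: X_2 = -X_1 + 2  [with X_1=6]  = -4; X_3 = 7 if X_1 >= -2 else 5  [with X_1=6]  = 7; X_4 = 2*X_2 + 3*X_1 - 2  [with X_2=-4, X_1=6]  = 8; X_5 = -3*X_2 + X_3 + 2  [with X_2=-4, X_3=7]  = 21; X_6 = |X_1 - X_5|  [with X_1=6, X_5=21]  = 15; X_7 = 2*X_6 - 2*X_4 - 5  [with X_6=15, X_4=8]  = 9.
Change = 1 − 9 = -8.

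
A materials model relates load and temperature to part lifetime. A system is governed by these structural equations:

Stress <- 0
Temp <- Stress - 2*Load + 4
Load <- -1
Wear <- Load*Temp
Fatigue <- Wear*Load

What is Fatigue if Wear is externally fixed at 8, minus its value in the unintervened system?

Intervening sets Wear = 8 and removes its equation (Wear <- Load*Temp).
Fatigue = Wear*Load  [with Wear=8, Load=-1]  = -8
Without intervention: Temp = Stress - 2*Load + 4  [with Stress=0, Load=-1]  = 6; Wear = Load*Temp  [with Load=-1, Temp=6]  = -6; Fatigue = Wear*Load  [with Wear=-6, Load=-1]  = 6.
Change = -8 − 6 = -14.

-14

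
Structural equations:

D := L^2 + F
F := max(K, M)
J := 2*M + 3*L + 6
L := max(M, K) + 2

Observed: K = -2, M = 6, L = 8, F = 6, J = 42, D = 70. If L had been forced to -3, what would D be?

The intervention breaks the incoming arrows to L: L := max(M, K) + 2 no longer applies, and L = -3.
F = max(K, M)  [with K=-2, M=6]  = 6
D = L^2 + F  [with L=-3, F=6]  = 15

15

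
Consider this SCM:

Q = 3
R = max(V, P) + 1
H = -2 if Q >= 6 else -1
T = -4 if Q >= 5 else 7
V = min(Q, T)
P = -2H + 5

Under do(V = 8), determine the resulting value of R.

9

Under do(V=8), the mechanism V = min(Q, T) is discarded; V is fixed at 8.
H = -2 if Q >= 6 else -1  [with Q=3]  = -1
P = -2H + 5  [with H=-1]  = 7
R = max(V, P) + 1  [with V=8, P=7]  = 9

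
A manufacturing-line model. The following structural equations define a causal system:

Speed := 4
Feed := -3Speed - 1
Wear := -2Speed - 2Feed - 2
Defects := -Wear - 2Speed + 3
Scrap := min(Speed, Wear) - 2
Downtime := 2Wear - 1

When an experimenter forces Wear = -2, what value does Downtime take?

The intervention breaks the incoming arrows to Wear: Wear := -2Speed - 2Feed - 2 no longer applies, and Wear = -2.
Downtime = 2Wear - 1  [with Wear=-2]  = -5

-5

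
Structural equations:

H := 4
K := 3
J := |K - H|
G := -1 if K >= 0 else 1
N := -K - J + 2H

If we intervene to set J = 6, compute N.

do(J=6) replaces the equation J := |K - H| with the constant J = 6.
N = -K - J + 2H  [with K=3, J=6, H=4]  = -1

-1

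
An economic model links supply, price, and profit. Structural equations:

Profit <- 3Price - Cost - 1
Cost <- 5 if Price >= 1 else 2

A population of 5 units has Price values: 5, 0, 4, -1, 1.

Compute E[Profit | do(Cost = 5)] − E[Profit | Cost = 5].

The intervention sets Cost=5 in all 5 units regardless of Price. Recomputing Profit per unit gives 9, -6, 6, -9, -3; average -0.6.
E[Profit|Cost=5] averages over only the 3 units with Cost=5 (Price = 5, 4, 1): Profit = 9, 6, -3, mean 4.
Difference = -0.6 − 4 = -4.6.

-4.6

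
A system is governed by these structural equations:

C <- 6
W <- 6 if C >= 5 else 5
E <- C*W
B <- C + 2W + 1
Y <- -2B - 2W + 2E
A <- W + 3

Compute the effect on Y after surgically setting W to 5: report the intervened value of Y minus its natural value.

-6

do(W=5) replaces the equation W <- 6 if C >= 5 else 5 with the constant W = 5.
E = C*W  [with C=6, W=5]  = 30
B = C + 2W + 1  [with C=6, W=5]  = 17
Y = -2B - 2W + 2E  [with B=17, W=5, E=30]  = 16
Without intervention: W = 6 if C >= 5 else 5  [with C=6]  = 6; E = C*W  [with C=6, W=6]  = 36; B = C + 2W + 1  [with C=6, W=6]  = 19; Y = -2B - 2W + 2E  [with B=19, W=6, E=36]  = 22.
Change = 16 − 22 = -6.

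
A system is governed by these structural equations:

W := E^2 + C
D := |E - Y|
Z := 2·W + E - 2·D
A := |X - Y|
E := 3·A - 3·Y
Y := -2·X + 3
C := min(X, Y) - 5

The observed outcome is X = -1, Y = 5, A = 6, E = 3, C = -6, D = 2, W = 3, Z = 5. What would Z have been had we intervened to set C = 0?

17

do(C=0) replaces the equation C := min(X, Y) - 5 with the constant C = 0.
Y = -2·X + 3  [with X=-1]  = 5
A = |X - Y|  [with X=-1, Y=5]  = 6
E = 3·A - 3·Y  [with A=6, Y=5]  = 3
D = |E - Y|  [with E=3, Y=5]  = 2
W = E^2 + C  [with E=3, C=0]  = 9
Z = 2·W + E - 2·D  [with W=9, E=3, D=2]  = 17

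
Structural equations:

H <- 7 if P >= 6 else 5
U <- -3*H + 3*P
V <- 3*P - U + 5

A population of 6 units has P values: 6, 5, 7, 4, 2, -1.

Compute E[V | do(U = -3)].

19.5

do(U=-3) breaks U's dependence on P. With U=-3 fixed, V across the units is 26, 23, 29, 20, 14, 5, mean 19.5.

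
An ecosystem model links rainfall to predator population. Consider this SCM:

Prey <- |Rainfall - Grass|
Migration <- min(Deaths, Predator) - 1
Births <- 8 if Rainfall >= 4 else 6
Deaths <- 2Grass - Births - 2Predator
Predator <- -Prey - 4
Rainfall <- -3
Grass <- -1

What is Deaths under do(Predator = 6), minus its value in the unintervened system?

Under do(Predator=6), the mechanism Predator <- -Prey - 4 is discarded; Predator is fixed at 6.
Births = 8 if Rainfall >= 4 else 6  [with Rainfall=-3]  = 6
Deaths = 2Grass - Births - 2Predator  [with Grass=-1, Births=6, Predator=6]  = -20
Without intervention: Prey = |Rainfall - Grass|  [with Rainfall=-3, Grass=-1]  = 2; Predator = -Prey - 4  [with Prey=2]  = -6; Births = 8 if Rainfall >= 4 else 6  [with Rainfall=-3]  = 6; Deaths = 2Grass - Births - 2Predator  [with Grass=-1, Births=6, Predator=-6]  = 4.
Change = -20 − 4 = -24.

-24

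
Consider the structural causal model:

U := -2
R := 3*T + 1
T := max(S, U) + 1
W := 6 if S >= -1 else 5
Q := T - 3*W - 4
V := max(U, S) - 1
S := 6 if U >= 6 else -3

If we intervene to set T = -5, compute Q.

-24

The intervention breaks the incoming arrows to T: T := max(S, U) + 1 no longer applies, and T = -5.
S = 6 if U >= 6 else -3  [with U=-2]  = -3
W = 6 if S >= -1 else 5  [with S=-3]  = 5
Q = T - 3*W - 4  [with T=-5, W=5]  = -24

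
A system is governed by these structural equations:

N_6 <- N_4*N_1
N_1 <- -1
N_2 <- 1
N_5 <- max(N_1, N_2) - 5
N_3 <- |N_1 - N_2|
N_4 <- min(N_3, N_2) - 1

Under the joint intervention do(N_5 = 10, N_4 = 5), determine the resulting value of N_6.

-5

Setting N_5 = 10, N_4 = 5 by intervention discards those variables' equations.
N_6 = N_4*N_1  [with N_4=5, N_1=-1]  = -5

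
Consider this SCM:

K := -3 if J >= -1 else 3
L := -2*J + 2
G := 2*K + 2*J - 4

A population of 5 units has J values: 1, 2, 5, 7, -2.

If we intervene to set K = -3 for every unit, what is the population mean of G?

-4.8

Under do(K=-3), K's equation is replaced by K=-3 for every unit. Per-unit G: -8, -6, 0, 4, -14. Mean = -4.8.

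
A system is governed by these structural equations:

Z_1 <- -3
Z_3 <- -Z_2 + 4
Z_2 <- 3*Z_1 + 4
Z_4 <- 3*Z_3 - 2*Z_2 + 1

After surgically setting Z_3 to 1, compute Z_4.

The intervention breaks the incoming arrows to Z_3: Z_3 <- -Z_2 + 4 no longer applies, and Z_3 = 1.
Z_2 = 3*Z_1 + 4  [with Z_1=-3]  = -5
Z_4 = 3*Z_3 - 2*Z_2 + 1  [with Z_3=1, Z_2=-5]  = 14

14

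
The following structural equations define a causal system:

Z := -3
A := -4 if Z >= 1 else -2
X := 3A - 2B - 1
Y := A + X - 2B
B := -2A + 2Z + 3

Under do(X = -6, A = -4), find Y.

-20

The joint intervention fixes X = -6, A = -4, removing each variable's own equation.
B = -2A + 2Z + 3  [with A=-4, Z=-3]  = 5
Y = A + X - 2B  [with A=-4, X=-6, B=5]  = -20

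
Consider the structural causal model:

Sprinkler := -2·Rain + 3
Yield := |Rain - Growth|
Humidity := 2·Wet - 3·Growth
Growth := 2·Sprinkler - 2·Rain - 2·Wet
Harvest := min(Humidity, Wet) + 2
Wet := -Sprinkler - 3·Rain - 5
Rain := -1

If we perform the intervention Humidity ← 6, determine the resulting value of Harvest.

Under do(Humidity=6), the mechanism Humidity := 2·Wet - 3·Growth is discarded; Humidity is fixed at 6.
Sprinkler = -2·Rain + 3  [with Rain=-1]  = 5
Wet = -Sprinkler - 3·Rain - 5  [with Sprinkler=5, Rain=-1]  = -7
Harvest = min(Humidity, Wet) + 2  [with Humidity=6, Wet=-7]  = -5

-5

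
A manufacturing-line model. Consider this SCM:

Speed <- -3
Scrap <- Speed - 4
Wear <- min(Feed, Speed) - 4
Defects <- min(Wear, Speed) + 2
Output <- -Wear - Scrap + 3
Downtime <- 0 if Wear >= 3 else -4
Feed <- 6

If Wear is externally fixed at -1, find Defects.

The intervention breaks the incoming arrows to Wear: Wear <- min(Feed, Speed) - 4 no longer applies, and Wear = -1.
Defects = min(Wear, Speed) + 2  [with Wear=-1, Speed=-3]  = -1

-1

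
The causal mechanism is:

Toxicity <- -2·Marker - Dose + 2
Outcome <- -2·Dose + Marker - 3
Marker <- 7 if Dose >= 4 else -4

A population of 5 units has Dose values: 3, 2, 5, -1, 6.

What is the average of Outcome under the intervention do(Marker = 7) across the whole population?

-2

The intervention sets Marker=7 in all 5 units regardless of Dose. Recomputing Outcome per unit gives -2, 0, -6, 6, -8; average -2.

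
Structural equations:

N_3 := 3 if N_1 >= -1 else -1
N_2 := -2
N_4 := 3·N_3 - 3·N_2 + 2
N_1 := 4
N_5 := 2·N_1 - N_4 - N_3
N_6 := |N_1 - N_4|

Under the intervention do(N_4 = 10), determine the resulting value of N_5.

Intervening sets N_4 = 10 and removes its equation (N_4 := 3·N_3 - 3·N_2 + 2).
N_3 = 3 if N_1 >= -1 else -1  [with N_1=4]  = 3
N_5 = 2·N_1 - N_4 - N_3  [with N_1=4, N_4=10, N_3=3]  = -5

-5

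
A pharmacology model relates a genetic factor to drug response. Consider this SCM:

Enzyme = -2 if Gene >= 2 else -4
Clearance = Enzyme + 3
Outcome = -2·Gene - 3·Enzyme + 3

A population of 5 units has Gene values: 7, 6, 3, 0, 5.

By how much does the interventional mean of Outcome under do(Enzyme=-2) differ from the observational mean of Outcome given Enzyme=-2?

2.1

Under do(Enzyme=-2), Enzyme's equation is replaced by Enzyme=-2 for every unit. Per-unit Outcome: -5, -3, 3, 9, -1. Mean = 0.6.
E[Outcome|Enzyme=-2] averages over only the 4 units with Enzyme=-2 (Gene = 7, 6, 3, 5): Outcome = -5, -3, 3, -1, mean -1.5.
Difference = 0.6 − (-1.5) = 2.1.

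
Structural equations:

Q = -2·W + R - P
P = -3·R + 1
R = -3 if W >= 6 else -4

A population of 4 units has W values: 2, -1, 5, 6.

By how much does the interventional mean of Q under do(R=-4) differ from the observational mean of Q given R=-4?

-2

do(R=-4) breaks R's dependence on W. With R=-4 fixed, Q across the units is -21, -15, -27, -29, mean -23.
E[Q|R=-4] averages over only the 3 units with R=-4 (W = 2, -1, 5): Q = -21, -15, -27, mean -21.
Difference = -23 − (-21) = -2.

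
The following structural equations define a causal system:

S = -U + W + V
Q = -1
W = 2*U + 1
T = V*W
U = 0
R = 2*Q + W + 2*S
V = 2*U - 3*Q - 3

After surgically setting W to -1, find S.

-1

Under do(W=-1), the mechanism W = 2*U + 1 is discarded; W is fixed at -1.
V = 2*U - 3*Q - 3  [with U=0, Q=-1]  = 0
S = -U + W + V  [with U=0, W=-1, V=0]  = -1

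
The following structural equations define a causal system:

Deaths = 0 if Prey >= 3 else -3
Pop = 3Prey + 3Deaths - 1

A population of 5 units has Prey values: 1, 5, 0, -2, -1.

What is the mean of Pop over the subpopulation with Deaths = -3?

Conditioning on Deaths=-3 selects the 4 unit(s) with Prey ∈ {1, 0, -2, -1}. Their Pop values: -7, -10, -16, -13. Mean = -11.5.

-11.5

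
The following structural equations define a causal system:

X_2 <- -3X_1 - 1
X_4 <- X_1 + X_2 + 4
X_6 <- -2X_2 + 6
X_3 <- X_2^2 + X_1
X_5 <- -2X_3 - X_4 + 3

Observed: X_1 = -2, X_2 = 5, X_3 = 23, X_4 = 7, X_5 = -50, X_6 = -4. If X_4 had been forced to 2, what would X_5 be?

-45

Intervening sets X_4 = 2 and removes its equation (X_4 <- X_1 + X_2 + 4).
X_2 = -3X_1 - 1  [with X_1=-2]  = 5
X_3 = X_2^2 + X_1  [with X_2=5, X_1=-2]  = 23
X_5 = -2X_3 - X_4 + 3  [with X_3=23, X_4=2]  = -45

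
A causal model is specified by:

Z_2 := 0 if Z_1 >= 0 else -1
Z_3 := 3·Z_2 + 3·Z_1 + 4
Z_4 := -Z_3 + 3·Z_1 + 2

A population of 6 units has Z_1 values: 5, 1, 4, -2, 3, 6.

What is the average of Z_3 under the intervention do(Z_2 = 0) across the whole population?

do(Z_2=0) breaks Z_2's dependence on Z_1. With Z_2=0 fixed, Z_3 across the units is 19, 7, 16, -2, 13, 22, mean 12.5.

12.5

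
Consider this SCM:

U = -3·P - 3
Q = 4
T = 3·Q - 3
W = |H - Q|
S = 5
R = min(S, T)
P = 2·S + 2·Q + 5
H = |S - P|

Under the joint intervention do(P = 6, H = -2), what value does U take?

-21

The joint intervention fixes P = 6, H = -2, removing each variable's own equation.
U = -3·P - 3  [with P=6]  = -21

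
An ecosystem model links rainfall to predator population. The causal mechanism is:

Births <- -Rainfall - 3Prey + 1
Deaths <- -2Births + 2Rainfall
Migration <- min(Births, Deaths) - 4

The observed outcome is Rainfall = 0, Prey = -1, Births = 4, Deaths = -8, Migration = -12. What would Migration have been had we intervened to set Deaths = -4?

Intervening sets Deaths = -4 and removes its equation (Deaths <- -2Births + 2Rainfall).
Births = -Rainfall - 3Prey + 1  [with Rainfall=0, Prey=-1]  = 4
Migration = min(Births, Deaths) - 4  [with Births=4, Deaths=-4]  = -8

-8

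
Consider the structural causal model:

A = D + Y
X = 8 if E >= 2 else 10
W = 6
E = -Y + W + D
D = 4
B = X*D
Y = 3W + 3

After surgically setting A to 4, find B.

40

The intervention breaks the incoming arrows to A: A = D + Y no longer applies, and A = 4.
No directed path runs from A to B, so B keeps its natural value.
Y = 3W + 3  [with W=6]  = 21
E = -Y + W + D  [with Y=21, W=6, D=4]  = -11
X = 8 if E >= 2 else 10  [with E=-11]  = 10
B = X*D  [with X=10, D=4]  = 40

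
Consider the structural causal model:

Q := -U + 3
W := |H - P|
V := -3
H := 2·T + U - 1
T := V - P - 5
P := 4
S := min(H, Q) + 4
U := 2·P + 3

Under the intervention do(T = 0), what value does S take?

The intervention breaks the incoming arrows to T: T := V - P - 5 no longer applies, and T = 0.
U = 2·P + 3  [with P=4]  = 11
Q = -U + 3  [with U=11]  = -8
H = 2·T + U - 1  [with T=0, U=11]  = 10
S = min(H, Q) + 4  [with H=10, Q=-8]  = -4

-4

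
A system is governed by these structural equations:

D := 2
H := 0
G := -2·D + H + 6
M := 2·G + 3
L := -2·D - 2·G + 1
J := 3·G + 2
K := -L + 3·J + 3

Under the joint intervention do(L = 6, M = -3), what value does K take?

21

Setting L = 6, M = -3 by intervention discards those variables' equations.
G = -2·D + H + 6  [with D=2, H=0]  = 2
J = 3·G + 2  [with G=2]  = 8
K = -L + 3·J + 3  [with L=6, J=8]  = 21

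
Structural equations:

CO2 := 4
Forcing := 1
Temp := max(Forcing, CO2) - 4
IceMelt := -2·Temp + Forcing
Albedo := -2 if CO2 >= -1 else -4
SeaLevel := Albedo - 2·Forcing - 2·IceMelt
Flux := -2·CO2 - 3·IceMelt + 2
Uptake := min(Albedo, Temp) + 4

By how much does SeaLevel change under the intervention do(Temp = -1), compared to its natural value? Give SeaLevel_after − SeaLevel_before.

The intervention breaks the incoming arrows to Temp: Temp := max(Forcing, CO2) - 4 no longer applies, and Temp = -1.
IceMelt = -2·Temp + Forcing  [with Temp=-1, Forcing=1]  = 3
Albedo = -2 if CO2 >= -1 else -4  [with CO2=4]  = -2
SeaLevel = Albedo - 2·Forcing - 2·IceMelt  [with Albedo=-2, Forcing=1, IceMelt=3]  = -10
Without intervention: Temp = max(Forcing, CO2) - 4  [with Forcing=1, CO2=4]  = 0; IceMelt = -2·Temp + Forcing  [with Temp=0, Forcing=1]  = 1; Albedo = -2 if CO2 >= -1 else -4  [with CO2=4]  = -2; SeaLevel = Albedo - 2·Forcing - 2·IceMelt  [with Albedo=-2, Forcing=1, IceMelt=1]  = -6.
Change = -10 − (-6) = -4.

-4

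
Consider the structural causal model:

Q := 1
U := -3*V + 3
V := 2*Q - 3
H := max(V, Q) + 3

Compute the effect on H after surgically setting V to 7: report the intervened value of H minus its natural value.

6

Under do(V=7), the mechanism V := 2*Q - 3 is discarded; V is fixed at 7.
H = max(V, Q) + 3  [with V=7, Q=1]  = 10
Without intervention: V = 2*Q - 3  [with Q=1]  = -1; H = max(V, Q) + 3  [with V=-1, Q=1]  = 4.
Change = 10 − 4 = 6.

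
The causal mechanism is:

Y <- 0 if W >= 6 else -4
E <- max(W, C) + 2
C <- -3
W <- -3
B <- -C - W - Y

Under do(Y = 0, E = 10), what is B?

6

The joint intervention fixes Y = 0, E = 10, removing each variable's own equation.
B = -C - W - Y  [with C=-3, W=-3, Y=0]  = 6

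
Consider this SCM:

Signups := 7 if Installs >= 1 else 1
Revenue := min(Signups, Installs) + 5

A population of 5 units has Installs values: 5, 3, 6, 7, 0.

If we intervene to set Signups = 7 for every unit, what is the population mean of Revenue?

The intervention sets Signups=7 in all 5 units regardless of Installs. Recomputing Revenue per unit gives 10, 8, 11, 12, 5; average 9.2.

9.2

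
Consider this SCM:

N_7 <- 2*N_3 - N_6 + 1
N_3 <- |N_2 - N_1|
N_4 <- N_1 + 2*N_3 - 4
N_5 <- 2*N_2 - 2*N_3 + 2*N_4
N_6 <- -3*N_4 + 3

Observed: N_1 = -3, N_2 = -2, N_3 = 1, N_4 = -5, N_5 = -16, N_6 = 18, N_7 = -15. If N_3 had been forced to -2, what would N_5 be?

do(N_3=-2) replaces the equation N_3 <- |N_2 - N_1| with the constant N_3 = -2.
N_4 = N_1 + 2*N_3 - 4  [with N_1=-3, N_3=-2]  = -11
N_5 = 2*N_2 - 2*N_3 + 2*N_4  [with N_2=-2, N_3=-2, N_4=-11]  = -22

-22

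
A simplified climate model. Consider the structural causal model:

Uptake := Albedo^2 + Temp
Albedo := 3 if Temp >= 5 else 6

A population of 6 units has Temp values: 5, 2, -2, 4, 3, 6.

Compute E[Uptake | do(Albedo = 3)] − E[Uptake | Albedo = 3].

do(Albedo=3) breaks Albedo's dependence on Temp. With Albedo=3 fixed, Uptake across the units is 14, 11, 7, 13, 12, 15, mean 12.
E[Uptake|Albedo=3] averages over only the 2 units with Albedo=3 (Temp = 5, 6): Uptake = 14, 15, mean 14.5.
Difference = 12 − 14.5 = -2.5.

-2.5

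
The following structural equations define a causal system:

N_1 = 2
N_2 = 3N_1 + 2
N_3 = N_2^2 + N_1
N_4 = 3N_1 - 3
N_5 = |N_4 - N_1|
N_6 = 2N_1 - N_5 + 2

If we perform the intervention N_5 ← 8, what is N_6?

-2

The intervention breaks the incoming arrows to N_5: N_5 = |N_4 - N_1| no longer applies, and N_5 = 8.
N_6 = 2N_1 - N_5 + 2  [with N_1=2, N_5=8]  = -2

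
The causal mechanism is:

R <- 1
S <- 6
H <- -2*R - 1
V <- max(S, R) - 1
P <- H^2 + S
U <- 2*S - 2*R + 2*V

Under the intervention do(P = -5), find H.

-3

do(P=-5) replaces the equation P <- H^2 + S with the constant P = -5.
H is not downstream of the intervention, so its value is determined by the original equations.
H = -2*R - 1  [with R=1]  = -3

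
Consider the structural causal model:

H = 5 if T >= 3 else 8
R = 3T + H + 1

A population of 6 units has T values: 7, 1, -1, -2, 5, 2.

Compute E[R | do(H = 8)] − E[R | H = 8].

The intervention sets H=8 in all 6 units regardless of T. Recomputing R per unit gives 30, 12, 6, 3, 24, 15; average 15.
Observing H=8 restricts to units where H's equation naturally yields 8: T ∈ {1, -1, -2, 2}. In that subpopulation R = 12, 6, 3, 15, mean 9.
Difference = 15 − 9 = 6.

6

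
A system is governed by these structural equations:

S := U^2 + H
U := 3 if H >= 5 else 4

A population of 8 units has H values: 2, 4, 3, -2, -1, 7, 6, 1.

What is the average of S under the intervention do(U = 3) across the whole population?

Under do(U=3), U's equation is replaced by U=3 for every unit. Per-unit S: 11, 13, 12, 7, 8, 16, 15, 10. Mean = 11.5.

11.5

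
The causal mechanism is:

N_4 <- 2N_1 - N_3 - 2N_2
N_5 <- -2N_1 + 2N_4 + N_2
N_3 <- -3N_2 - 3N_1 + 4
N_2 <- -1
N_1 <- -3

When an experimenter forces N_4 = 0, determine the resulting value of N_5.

Intervening sets N_4 = 0 and removes its equation (N_4 <- 2N_1 - N_3 - 2N_2).
N_5 = -2N_1 + 2N_4 + N_2  [with N_1=-3, N_4=0, N_2=-1]  = 5

5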